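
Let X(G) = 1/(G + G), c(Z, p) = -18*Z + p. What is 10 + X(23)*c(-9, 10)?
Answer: 316/23 ≈ 13.739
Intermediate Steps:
c(Z, p) = p - 18*Z
X(G) = 1/(2*G)
10 + X(23)*c(-9, 10) = 10 + ((½)/23)*(10 - 18*(-9)) = 10 + ((½)*(1/23))*(10 + 162) = 10 + (1/46)*172 = 10 + 86/23 = 316/23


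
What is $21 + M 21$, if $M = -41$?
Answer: $-840$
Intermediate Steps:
$21 + M 21 = 21 - 861 = -840$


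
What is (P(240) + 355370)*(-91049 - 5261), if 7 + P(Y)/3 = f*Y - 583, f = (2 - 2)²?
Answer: -34055216000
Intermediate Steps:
f = 0 (f = 0² = 0)
P(Y) = -1770 (P(Y) = -21 + 3*(0*Y - 583) = -21 + 3*(0 - 583) = -21 + 3*(-583) = -21 - 1749 = -1770)
(P(240) + 355370)*(-91049 - 5261) = (-1770 + 355370)*(-91049 - 5261) = 353600*(-96310) = -34055216000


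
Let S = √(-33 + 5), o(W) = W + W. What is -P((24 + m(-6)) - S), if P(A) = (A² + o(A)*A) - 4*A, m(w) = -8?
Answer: -620 + 184*I*√7 ≈ -620.0 + 486.82*I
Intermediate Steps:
o(W) = 2*W
S = 2*I*√7 (S = √(-28) = 2*I*√7 ≈ 5.2915*I)
P(A) = -4*A + 3*A² (P(A) = (A² + (2*A)*A) - 4*A = (A² + 2*A²) - 4*A = 3*A² - 4*A = -4*A + 3*A²)
-P((24 + m(-6)) - S) = -((24 - 8) - 2*I*√7)*(-4 + 3*((24 - 8) - 2*I*√7)) = -(16 - 2*I*√7)*(-4 + 3*(16 - 2*I*√7)) = -(16 - 2*I*√7)*(-4 + (48 - 6*I*√7)) = -(16 - 2*I*√7)*(44 - 6*I*√7)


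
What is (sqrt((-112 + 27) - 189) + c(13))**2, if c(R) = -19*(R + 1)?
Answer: (266 - I*sqrt(274))**2 ≈ 70482.0 - 8806.2*I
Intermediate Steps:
c(R) = -19 - 19*R (c(R) = -19*(1 + R) = -19 - 19*R)
(sqrt((-112 + 27) - 189) + c(13))**2 = (sqrt((-112 + 27) - 189) + (-19 - 19*13))**2 = (sqrt(-85 - 189) + (-19 - 247))**2 = (sqrt(-274) - 266)**2 = (I*sqrt(274) - 266)**2 = (-266 + I*sqrt(274))**2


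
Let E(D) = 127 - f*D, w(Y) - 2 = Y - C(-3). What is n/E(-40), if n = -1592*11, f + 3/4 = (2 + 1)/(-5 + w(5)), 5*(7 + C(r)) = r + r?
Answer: -297704/1849 ≈ -161.01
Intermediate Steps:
C(r) = -7 + 2*r/5 (C(r) = -7 + (r + r)/5 = -7 + (2*r)/5 = -7 + 2*r/5)
w(Y) = 51/5 + Y (w(Y) = 2 + (Y - (-7 + (2/5)*(-3))) = 2 + (Y - (-7 - 6/5)) = 2 + (Y - 1*(-41/5)) = 2 + (Y + 41/5) = 2 + (41/5 + Y) = 51/5 + Y)
f = -31/68 (f = -3/4 + (2 + 1)/(-5 + (51/5 + 5)) = -3/4 + 3/(-5 + 76/5) = -3/4 + 3/(51/5) = -3/4 + 3*(5/51) = -3/4 + 5/17 = -31/68 ≈ -0.45588)
n = -17512
E(D) = 127 + 31*D/68 (E(D) = 127 - (-31)*D/68 = 127 + 31*D/68)
n/E(-40) = -17512/(127 + (31/68)*(-40)) = -17512/(127 - 310/17) = -17512/1849/17 = -17512*17/1849 = -297704/1849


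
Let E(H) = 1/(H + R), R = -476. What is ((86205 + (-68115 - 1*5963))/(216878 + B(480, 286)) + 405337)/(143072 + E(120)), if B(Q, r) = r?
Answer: 7834190859155/2765237760621 ≈ 2.8331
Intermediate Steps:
E(H) = 1/(-476 + H) (E(H) = 1/(H - 476) = 1/(-476 + H))
((86205 + (-68115 - 1*5963))/(216878 + B(480, 286)) + 405337)/(143072 + E(120)) = ((86205 + (-68115 - 1*5963))/(216878 + 286) + 405337)/(143072 + 1/(-476 + 120)) = ((86205 + (-68115 - 5963))/217164 + 405337)/(143072 + 1/(-356)) = ((86205 - 74078)*(1/217164) + 405337)/(143072 - 1/356) = (12127*(1/217164) + 405337)/(50933631/356) = (12127/217164 + 405337)*(356/50933631) = (88024616395/217164)*(356/50933631) = 7834190859155/2765237760621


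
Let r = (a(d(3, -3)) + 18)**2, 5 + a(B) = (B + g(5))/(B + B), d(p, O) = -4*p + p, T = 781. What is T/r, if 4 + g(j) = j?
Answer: 5751/1331 ≈ 4.3208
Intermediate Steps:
g(j) = -4 + j
d(p, O) = -3*p
a(B) = -5 + (1 + B)/(2*B) (a(B) = -5 + (B + (-4 + 5))/(B + B) = -5 + (B + 1)/((2*B)) = -5 + (1 + B)*(1/(2*B)) = -5 + (1 + B)/(2*B))
r = 14641/81 (r = ((1 - (-27)*3)/(2*((-3*3))) + 18)**2 = ((1/2)*(1 - 9*(-9))/(-9) + 18)**2 = ((1/2)*(-1/9)*(1 + 81) + 18)**2 = ((1/2)*(-1/9)*82 + 18)**2 = (-41/9 + 18)**2 = (121/9)**2 = 14641/81 ≈ 180.75)
T/r = 781/(14641/81) = 781*(81/14641) = 5751/1331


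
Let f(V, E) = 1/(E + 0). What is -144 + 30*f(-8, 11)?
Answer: -1554/11 ≈ -141.27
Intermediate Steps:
f(V, E) = 1/E
-144 + 30*f(-8, 11) = -144 + 30/11 = -1554/11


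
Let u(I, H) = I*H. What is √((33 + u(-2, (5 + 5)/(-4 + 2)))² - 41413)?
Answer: 6*I*√1099 ≈ 198.91*I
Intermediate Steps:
u(I, H) = H*I
√((33 + u(-2, (5 + 5)/(-4 + 2)))² - 41413) = √((33 + ((5 + 5)/(-4 + 2))*(-2))² - 41413) = √((33 + (10/(-2))*(-2))² - 41413) = √((33 + (10*(-½))*(-2))² - 41413) = √((33 - 5*(-2))² - 41413) = √((33 + 10)² - 41413) = √(43² - 41413) = √(1849 - 41413) = √(-39564) = 6*I*√1099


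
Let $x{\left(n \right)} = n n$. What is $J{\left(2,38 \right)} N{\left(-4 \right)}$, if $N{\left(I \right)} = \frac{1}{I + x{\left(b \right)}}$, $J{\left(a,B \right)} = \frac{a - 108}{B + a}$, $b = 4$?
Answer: $- \frac{53}{240} \approx -0.22083$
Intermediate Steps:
$x{\left(n \right)} = n^{2}$
$J{\left(a,B \right)} = \frac{-108 + a}{B + a}$
$N{\left(I \right)} = \frac{1}{16 + I}$ ($N{\left(I \right)} = \frac{1}{I + 4^{2}} = \frac{1}{I + 16} = \frac{1}{16 + I}$)
$J{\left(2,38 \right)} N{\left(-4 \right)} = \frac{\frac{1}{38 + 2} \left(-108 + 2\right)}{16 - 4} = \frac{\frac{1}{40} \left(-106\right)}{12} = \frac{1}{40} \left(-106\right) \frac{1}{12} = \left(- \frac{53}{20}\right) \frac{1}{12} = - \frac{53}{240}$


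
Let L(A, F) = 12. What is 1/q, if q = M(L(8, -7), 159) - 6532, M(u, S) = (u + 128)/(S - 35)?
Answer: -31/202457 ≈ -0.00015312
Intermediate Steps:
M(u, S) = (128 + u)/(-35 + S)
q = -202457/31 (q = (128 + 12)/(-35 + 159) - 6532 = 140/124 - 6532 = (1/124)*140 - 6532 = 35/31 - 6532 = -202457/31 ≈ -6530.9)
1/q = 1/(-202457/31) = -31/202457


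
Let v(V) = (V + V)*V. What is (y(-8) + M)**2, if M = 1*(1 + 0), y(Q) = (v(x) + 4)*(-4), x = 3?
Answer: 7569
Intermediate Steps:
v(V) = 2*V**2 (v(V) = (2*V)*V = 2*V**2)
y(Q) = -88 (y(Q) = (2*3**2 + 4)*(-4) = (2*9 + 4)*(-4) = (18 + 4)*(-4) = 22*(-4) = -88)
M = 1 (M = 1*1 = 1)
(y(-8) + M)**2 = (-88 + 1)**2 = (-87)**2 = 7569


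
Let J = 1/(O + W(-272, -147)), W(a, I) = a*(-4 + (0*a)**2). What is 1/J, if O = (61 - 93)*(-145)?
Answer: 5728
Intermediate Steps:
W(a, I) = -4*a (W(a, I) = a*(-4 + 0**2) = a*(-4 + 0) = a*(-4) = -4*a)
O = 4640 (O = -32*(-145) = 4640)
J = 1/5728 (J = 1/(4640 - 4*(-272)) = 1/(4640 + 1088) = 1/5728 ≈ 0.00017458)
1/J = 1/(1/5728) = 5728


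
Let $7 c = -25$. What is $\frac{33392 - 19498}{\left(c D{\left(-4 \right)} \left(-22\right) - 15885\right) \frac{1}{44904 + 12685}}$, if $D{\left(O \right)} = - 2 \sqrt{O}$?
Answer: $- \frac{124560438003918}{2473833605} + \frac{492887204656 i}{494766721} \approx -50351.0 + 996.2 i$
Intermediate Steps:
$c = - \frac{25}{7}$ ($c = \frac{1}{7} \left(-25\right) = - \frac{25}{7} \approx -3.5714$)
$\frac{33392 - 19498}{\left(c D{\left(-4 \right)} \left(-22\right) - 15885\right) \frac{1}{44904 + 12685}} = \frac{33392 - 19498}{\left(- \frac{25 \left(- 2 \sqrt{-4}\right)}{7} \left(-22\right) - 15885\right) \frac{1}{44904 + 12685}} = \frac{13894}{\left(- \frac{25 \left(- 2 \cdot 2 i\right)}{7} \left(-22\right) - 15885\right) \frac{1}{57589}} = \frac{13894}{\left(- \frac{25 \left(- 4 i\right)}{7} \left(-22\right) - 15885\right) \frac{1}{57589}} = \frac{13894}{\left(\frac{100 i}{7} \left(-22\right) - 15885\right) \frac{1}{57589}} = \frac{13894}{\left(- \frac{2200 i}{7} - 15885\right) \frac{1}{57589}} = \frac{13894}{\left(-15885 - \frac{2200 i}{7}\right) \frac{1}{57589}} = \frac{13894}{- \frac{15885}{57589} - \frac{2200 i}{403123}} = 13894 \frac{162508153129 \left(- \frac{15885}{57589} + \frac{2200 i}{403123}\right)}{12369168025} = \frac{2257888279574326 \left(- \frac{15885}{57589} + \frac{2200 i}{403123}\right)}{12369168025}$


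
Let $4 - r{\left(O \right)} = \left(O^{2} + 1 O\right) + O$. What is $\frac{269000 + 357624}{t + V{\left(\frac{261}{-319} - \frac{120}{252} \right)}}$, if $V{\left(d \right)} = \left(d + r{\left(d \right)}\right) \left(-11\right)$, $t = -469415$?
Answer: $- \frac{3039753024}{2277325277} \approx -1.3348$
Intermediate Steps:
$r{\left(O \right)} = 4 - O^{2} - 2 O$ ($r{\left(O \right)} = 4 - \left(\left(O^{2} + 1 O\right) + O\right) = 4 - \left(\left(O^{2} + O\right) + O\right) = 4 - \left(\left(O + O^{2}\right) + O\right) = 4 - \left(O^{2} + 2 O\right) = 4 - O^{2} - 2 O$)
$V{\left(d \right)} = -44 + 11 d + 11 d^{2}$ ($V{\left(d \right)} = \left(d - \left(-4 + d^{2} + 2 d\right)\right) \left(-11\right) = \left(4 - d - d^{2}\right) \left(-11\right) = -44 + 11 d + 11 d^{2}$)
$\frac{269000 + 357624}{t + V{\left(\frac{261}{-319} - \frac{120}{252} \right)}} = \frac{269000 + 357624}{-469415 + \left(-44 + 11 \left(\frac{261}{-319} - \frac{120}{252}\right) + 11 \left(\frac{261}{-319} - \frac{120}{252}\right)^{2}\right)} = \frac{626624}{-469415 + \left(-44 + 11 \left(261 \left(- \frac{1}{319}\right) - \frac{10}{21}\right) + 11 \left(261 \left(- \frac{1}{319}\right) - \frac{10}{21}\right)^{2}\right)} = \frac{626624}{-469415 + \left(-44 + 11 \left(- \frac{9}{11} - \frac{10}{21}\right) + 11 \left(- \frac{9}{11} - \frac{10}{21}\right)^{2}\right)} = \frac{626624}{-469415 + \left(-44 + 11 \left(- \frac{299}{231}\right) + 11 \left(- \frac{299}{231}\right)^{2}\right)} = \frac{626624}{-469415 - \frac{193112}{4851}} = \frac{626624}{- \frac{2277325277}{4851}} = 626624 \left(- \frac{4851}{2277325277}\right) = - \frac{3039753024}{2277325277}$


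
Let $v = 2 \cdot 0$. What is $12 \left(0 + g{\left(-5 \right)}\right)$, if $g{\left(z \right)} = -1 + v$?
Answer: $-12$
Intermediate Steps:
$v = 0$
$g{\left(z \right)} = -1$ ($g{\left(z \right)} = -1 + 0 = -1$)
$12 \left(0 + g{\left(-5 \right)}\right) = 12 \left(0 - 1\right) = 12 \left(-1\right) = -12$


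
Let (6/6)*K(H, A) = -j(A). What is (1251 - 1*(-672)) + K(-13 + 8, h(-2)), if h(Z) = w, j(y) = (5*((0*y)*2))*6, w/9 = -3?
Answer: 1923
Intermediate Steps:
w = -27 (w = 9*(-3) = -27)
j(y) = 0 (j(y) = (5*(0*2))*6 = (5*0)*6 = 0*6 = 0)
h(Z) = -27
K(H, A) = 0 (K(H, A) = -1*0 = 0)
(1251 - 1*(-672)) + K(-13 + 8, h(-2)) = (1251 - 1*(-672)) + 0 = (1251 + 672) + 0 = 1923 + 0 = 1923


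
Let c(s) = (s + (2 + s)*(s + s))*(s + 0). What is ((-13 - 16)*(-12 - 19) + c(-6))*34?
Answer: 21998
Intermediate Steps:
c(s) = s*(s + 2*s*(2 + s)) (c(s) = (s + (2 + s)*(2*s))*s = (s + 2*s*(2 + s))*s = s*(s + 2*s*(2 + s)))
((-13 - 16)*(-12 - 19) + c(-6))*34 = ((-13 - 16)*(-12 - 19) + (-6)²*(5 + 2*(-6)))*34 = (-29*(-31) + 36*(5 - 12))*34 = (899 + 36*(-7))*34 = (899 - 252)*34 = 647*34 = 21998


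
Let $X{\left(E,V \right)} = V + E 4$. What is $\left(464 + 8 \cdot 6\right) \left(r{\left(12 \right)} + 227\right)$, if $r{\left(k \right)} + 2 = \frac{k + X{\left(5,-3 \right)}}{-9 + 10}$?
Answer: $130048$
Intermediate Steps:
$X{\left(E,V \right)} = V + 4 E$
$r{\left(k \right)} = 15 + k$ ($r{\left(k \right)} = -2 + \frac{k + \left(-3 + 4 \cdot 5\right)}{-9 + 10} = -2 + \frac{k + \left(-3 + 20\right)}{1} = -2 + \left(k + 17\right) 1 = -2 + \left(17 + k\right) 1 = -2 + \left(17 + k\right) = 15 + k$)
$\left(464 + 8 \cdot 6\right) \left(r{\left(12 \right)} + 227\right) = \left(464 + 8 \cdot 6\right) \left(\left(15 + 12\right) + 227\right) = \left(464 + 48\right) \left(27 + 227\right) = 512 \cdot 254 = 130048$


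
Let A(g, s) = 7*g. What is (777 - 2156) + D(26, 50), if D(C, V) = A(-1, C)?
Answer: -1386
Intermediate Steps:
D(C, V) = -7 (D(C, V) = 7*(-1) = -7)
(777 - 2156) + D(26, 50) = (777 - 2156) - 7 = -1379 - 7 = -1386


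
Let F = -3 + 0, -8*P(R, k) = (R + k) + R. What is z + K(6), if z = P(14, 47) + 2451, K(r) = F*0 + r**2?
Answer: 19821/8 ≈ 2477.6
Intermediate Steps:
P(R, k) = -R/4 - k/8 (P(R, k) = -((R + k) + R)/8 = -(k + 2*R)/8 = -R/4 - k/8)
F = -3
K(r) = r**2 (K(r) = -3*0 + r**2 = 0 + r**2 = r**2)
z = 19533/8 (z = (-1/4*14 - 1/8*47) + 2451 = (-7/2 - 47/8) + 2451 = -75/8 + 2451 = 19533/8 ≈ 2441.6)
z + K(6) = 19533/8 + 6**2 = 19533/8 + 36 = 19821/8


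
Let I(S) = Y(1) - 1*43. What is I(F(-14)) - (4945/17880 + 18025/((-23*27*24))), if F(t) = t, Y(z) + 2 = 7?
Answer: -20578723/555174 ≈ -37.067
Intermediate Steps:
Y(z) = 5 (Y(z) = -2 + 7 = 5)
I(S) = -38 (I(S) = 5 - 1*43 = 5 - 43 = -38)
I(F(-14)) - (4945/17880 + 18025/((-23*27*24))) = -38 - (4945/17880 + 18025/((-23*27*24))) = -38 - (4945*(1/17880) + 18025/((-621*24))) = -38 - (989/3576 + 18025/(-14904)) = -38 - (989/3576 + 18025*(-1/14904)) = -38 - (989/3576 - 18025/14904) = -38 - 1*(-517889/555174) = -38 + 517889/555174 = -20578723/555174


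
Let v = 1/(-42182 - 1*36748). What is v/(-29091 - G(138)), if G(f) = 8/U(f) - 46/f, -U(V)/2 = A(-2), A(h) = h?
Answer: 1/2296284180 ≈ 4.3549e-10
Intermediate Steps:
U(V) = 4 (U(V) = -2*(-2) = 4)
G(f) = 2 - 46/f (G(f) = 8/4 - 46/f = 8*(¼) - 46/f = 2 - 46/f)
v = -1/78930 (v = 1/(-42182 - 36748) = 1/(-78930) = -1/78930 ≈ -1.2669e-5)
v/(-29091 - G(138)) = -1/(78930*(-29091 - (2 - 46/138))) = -1/(78930*(-29091 - (2 - 46*1/138))) = -1/(78930*(-29091 - (2 - ⅓))) = -1/(78930*(-29091 - 1*5/3)) = -1/(78930*(-29091 - 5/3)) = -1/(78930*(-87278/3)) = -1/78930*(-3/87278) = 1/2296284180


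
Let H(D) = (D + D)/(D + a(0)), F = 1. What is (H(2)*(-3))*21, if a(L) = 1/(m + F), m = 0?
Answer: -84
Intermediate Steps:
a(L) = 1 (a(L) = 1/(0 + 1) = 1/1 = 1)
H(D) = 2*D/(1 + D) (H(D) = (D + D)/(D + 1) = (2*D)/(1 + D) = 2*D/(1 + D))
(H(2)*(-3))*21 = ((2*2/(1 + 2))*(-3))*21 = ((2*2/3)*(-3))*21 = ((2*2*(⅓))*(-3))*21 = ((4/3)*(-3))*21 = -4*21 = -84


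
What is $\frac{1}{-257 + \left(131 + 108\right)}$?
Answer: $- \frac{1}{18} \approx -0.055556$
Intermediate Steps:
$\frac{1}{-257 + \left(131 + 108\right)} = \frac{1}{-257 + 239} = \frac{1}{-18} = - \frac{1}{18}$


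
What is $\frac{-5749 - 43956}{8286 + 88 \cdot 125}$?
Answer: $- \frac{49705}{19286} \approx -2.5773$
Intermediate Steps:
$\frac{-5749 - 43956}{8286 + 88 \cdot 125} = - \frac{49705}{8286 + 11000} = - \frac{49705}{19286}$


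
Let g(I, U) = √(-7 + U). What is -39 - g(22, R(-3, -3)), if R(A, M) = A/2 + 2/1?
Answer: -39 - I*√26/2 ≈ -39.0 - 2.5495*I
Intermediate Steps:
R(A, M) = 2 + A/2 (R(A, M) = A*(½) + 2*1 = A/2 + 2 = 2 + A/2)
-39 - g(22, R(-3, -3)) = -39 - √(-7 + (2 + (½)*(-3))) = -39 - √(-7 + (2 - 3/2)) = -39 - √(-7 + ½) = -39 - √(-13/2) = -39 - I*√26/2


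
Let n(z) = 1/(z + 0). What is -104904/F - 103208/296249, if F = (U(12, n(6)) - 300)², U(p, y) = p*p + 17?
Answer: -33071786864/5723826929 ≈ -5.7779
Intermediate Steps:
n(z) = 1/z
U(p, y) = 17 + p² (U(p, y) = p² + 17 = 17 + p²)
F = 19321 (F = ((17 + 12²) - 300)² = ((17 + 144) - 300)² = (161 - 300)² = (-139)² = 19321)
-104904/F - 103208/296249 = -104904/19321 - 103208/296249 = -33071786864/5723826929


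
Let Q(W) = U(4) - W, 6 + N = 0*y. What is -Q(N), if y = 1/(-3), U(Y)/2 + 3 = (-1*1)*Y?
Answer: 8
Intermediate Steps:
U(Y) = -6 - 2*Y (U(Y) = -6 + 2*((-1*1)*Y) = -6 + 2*(-Y) = -6 - 2*Y)
y = -⅓ ≈ -0.33333
N = -6 (N = -6 + 0*(-⅓) = -6 + 0 = -6)
Q(W) = -14 - W (Q(W) = (-6 - 2*4) - W = (-6 - 8) - W = -14 - W)
-Q(N) = -(-14 - 1*(-6)) = -(-14 + 6) = -1*(-8) = 8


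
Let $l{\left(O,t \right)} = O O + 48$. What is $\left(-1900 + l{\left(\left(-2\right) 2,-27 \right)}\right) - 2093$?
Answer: $-3929$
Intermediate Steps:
$l{\left(O,t \right)} = 48 + O^{2}$ ($l{\left(O,t \right)} = O^{2} + 48 = 48 + O^{2}$)
$\left(-1900 + l{\left(\left(-2\right) 2,-27 \right)}\right) - 2093 = \left(-1900 + \left(48 + \left(\left(-2\right) 2\right)^{2}\right)\right) - 2093 = \left(-1900 + \left(48 + \left(-4\right)^{2}\right)\right) - 2093 = \left(-1900 + \left(48 + 16\right)\right) - 2093 = \left(-1900 + 64\right) - 2093 = -1836 - 2093 = -3929$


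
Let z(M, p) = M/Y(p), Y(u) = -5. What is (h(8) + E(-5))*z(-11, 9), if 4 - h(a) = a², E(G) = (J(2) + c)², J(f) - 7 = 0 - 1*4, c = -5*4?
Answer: 2519/5 ≈ 503.80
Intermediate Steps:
c = -20
J(f) = 3 (J(f) = 7 + (0 - 1*4) = 7 + (0 - 4) = 7 - 4 = 3)
z(M, p) = -M/5 (z(M, p) = M/(-5) = M*(-⅕) = -M/5)
E(G) = 289 (E(G) = (3 - 20)² = (-17)² = 289)
h(a) = 4 - a²
(h(8) + E(-5))*z(-11, 9) = ((4 - 1*8²) + 289)*(-⅕*(-11)) = ((4 - 1*64) + 289)*(11/5) = ((4 - 64) + 289)*(11/5) = (-60 + 289)*(11/5) = 229*(11/5) = 2519/5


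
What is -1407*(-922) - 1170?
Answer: 1296084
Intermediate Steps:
-1407*(-922) - 1170 = 1297254 - 1170 = 1296084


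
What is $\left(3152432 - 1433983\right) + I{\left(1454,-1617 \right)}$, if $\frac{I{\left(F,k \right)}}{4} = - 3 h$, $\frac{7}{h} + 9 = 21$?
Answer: $1718442$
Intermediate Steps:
$h = \frac{7}{12}$ ($h = \frac{7}{-9 + 21} = \frac{7}{12} \approx 0.58333$)
$I{\left(F,k \right)} = -7$ ($I{\left(F,k \right)} = 4 \left(\left(-3\right) \frac{7}{12}\right) = 4 \left(- \frac{7}{4}\right) = -7$)
$\left(3152432 - 1433983\right) + I{\left(1454,-1617 \right)} = \left(3152432 - 1433983\right) - 7 = 1718449 - 7 = 1718442$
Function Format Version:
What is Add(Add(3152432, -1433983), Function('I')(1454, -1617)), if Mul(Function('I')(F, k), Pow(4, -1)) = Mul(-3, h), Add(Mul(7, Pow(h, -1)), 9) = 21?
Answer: 1718442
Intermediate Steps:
h = Rational(7, 12) (h = Mul(7, Pow(Add(-9, 21), -1)) = Mul(7, Pow(12, -1)) = Mul(7, Rational(1, 12)) = Rational(7, 12) ≈ 0.58333)
Function('I')(F, k) = -7 (Function('I')(F, k) = Mul(4, Mul(-3, Rational(7, 12))) = Mul(4, Rational(-7, 4)) = -7)
Add(Add(3152432, -1433983), Function('I')(1454, -1617)) = Add(Add(3152432, -1433983), -7) = Add(1718449, -7) = 1718442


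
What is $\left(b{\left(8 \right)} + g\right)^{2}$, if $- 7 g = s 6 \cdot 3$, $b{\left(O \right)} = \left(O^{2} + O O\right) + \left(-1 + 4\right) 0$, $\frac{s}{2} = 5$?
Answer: $\frac{512656}{49} \approx 10462.0$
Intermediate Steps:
$s = 10$ ($s = 2 \cdot 5 = 10$)
$b{\left(O \right)} = 2 O^{2}$ ($b{\left(O \right)} = \left(O^{2} + O^{2}\right) + 3 \cdot 0 = 2 O^{2} + 0 = 2 O^{2}$)
$g = - \frac{180}{7}$ ($g = - \frac{10 \cdot 6 \cdot 3}{7} = - \frac{60 \cdot 3}{7} = \left(- \frac{1}{7}\right) 180 = - \frac{180}{7} \approx -25.714$)
$\left(b{\left(8 \right)} + g\right)^{2} = \left(2 \cdot 8^{2} - \frac{180}{7}\right)^{2} = \left(2 \cdot 64 - \frac{180}{7}\right)^{2} = \left(128 - \frac{180}{7}\right)^{2} = \left(\frac{716}{7}\right)^{2} = \frac{512656}{49}$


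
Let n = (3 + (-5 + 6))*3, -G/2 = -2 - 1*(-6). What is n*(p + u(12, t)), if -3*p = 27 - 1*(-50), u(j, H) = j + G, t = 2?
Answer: -260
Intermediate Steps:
G = -8 (G = -2*(-2 - 1*(-6)) = -2*(-2 + 6) = -2*4 = -8)
u(j, H) = -8 + j (u(j, H) = j - 8 = -8 + j)
n = 12 (n = (3 + 1)*3 = 4*3 = 12)
p = -77/3 (p = -(27 - 1*(-50))/3 = -(27 + 50)/3 = -⅓*77 = -77/3 ≈ -25.667)
n*(p + u(12, t)) = 12*(-77/3 + (-8 + 12)) = 12*(-77/3 + 4) = 12*(-65/3) = -260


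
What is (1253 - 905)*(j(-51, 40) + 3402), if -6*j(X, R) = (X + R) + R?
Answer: 1182214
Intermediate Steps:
j(X, R) = -R/3 - X/6 (j(X, R) = -((X + R) + R)/6 = -((R + X) + R)/6 = -(X + 2*R)/6 = -R/3 - X/6)
(1253 - 905)*(j(-51, 40) + 3402) = (1253 - 905)*((-⅓*40 - ⅙*(-51)) + 3402) = 348*((-40/3 + 17/2) + 3402) = 348*(-29/6 + 3402) = 348*(20383/6) = 1182214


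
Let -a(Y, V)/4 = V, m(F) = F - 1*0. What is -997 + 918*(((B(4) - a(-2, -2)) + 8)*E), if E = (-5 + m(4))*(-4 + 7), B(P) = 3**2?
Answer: -25783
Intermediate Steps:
m(F) = F (m(F) = F + 0 = F)
a(Y, V) = -4*V
B(P) = 9
E = -3 (E = (-5 + 4)*(-4 + 7) = -1*3 = -3)
-997 + 918*(((B(4) - a(-2, -2)) + 8)*E) = -997 + 918*(((9 - (-4)*(-2)) + 8)*(-3)) = -997 + 918*(((9 - 1*8) + 8)*(-3)) = -997 + 918*(((9 - 8) + 8)*(-3)) = -997 + 918*((1 + 8)*(-3)) = -997 + 918*(9*(-3)) = -997 + 918*(-27) = -997 - 24786 = -25783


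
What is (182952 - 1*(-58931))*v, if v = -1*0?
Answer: 0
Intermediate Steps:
v = 0
(182952 - 1*(-58931))*v = (182952 - 1*(-58931))*0 = (182952 + 58931)*0 = 241883*0 = 0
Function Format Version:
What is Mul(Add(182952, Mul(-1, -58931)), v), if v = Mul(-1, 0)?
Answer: 0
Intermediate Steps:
v = 0
Mul(Add(182952, Mul(-1, -58931)), v) = Mul(Add(182952, Mul(-1, -58931)), 0) = Mul(Add(182952, 58931), 0) = Mul(241883, 0) = 0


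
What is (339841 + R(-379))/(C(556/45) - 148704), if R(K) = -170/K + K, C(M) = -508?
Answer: -32164067/14137837 ≈ -2.2750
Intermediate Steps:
R(K) = K - 170/K
(339841 + R(-379))/(C(556/45) - 148704) = (339841 + (-379 - 170/(-379)))/(-508 - 148704) = (339841 + (-379 - 170*(-1/379)))/(-149212) = (339841 + (-379 + 170/379))*(-1/149212) = (339841 - 143471/379)*(-1/149212) = (128656268/379)*(-1/149212) = -32164067/14137837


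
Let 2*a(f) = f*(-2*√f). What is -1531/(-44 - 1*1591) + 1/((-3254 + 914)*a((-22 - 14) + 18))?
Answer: 1531/1635 + I*√2/252720 ≈ 0.93639 + 5.596e-6*I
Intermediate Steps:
a(f) = -f^(3/2) (a(f) = (f*(-2*√f))/2 = (-2*f^(3/2))/2 = -f^(3/2))
-1531/(-44 - 1*1591) + 1/((-3254 + 914)*a((-22 - 14) + 18)) = -1531/(-44 - 1*1591) + 1/((-3254 + 914)*((-((-22 - 14) + 18)^(3/2)))) = -1531/(-44 - 1591) + 1/((-2340)*((-(-36 + 18)^(3/2)))) = -1531/(-1635) - (-I*√2/108)/2340 = -1531*(-1/1635) - (-I*√2/108)/2340 = 1531/1635 - (-I*√2/108)/2340 = 1531/1635 - (-1)*I*√2/252720 = 1531/1635 + I*√2/252720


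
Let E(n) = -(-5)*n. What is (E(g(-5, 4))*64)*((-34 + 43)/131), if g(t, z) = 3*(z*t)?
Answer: -172800/131 ≈ -1319.1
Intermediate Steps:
g(t, z) = 3*t*z (g(t, z) = 3*(t*z) = 3*t*z)
E(n) = 5*n
(E(g(-5, 4))*64)*((-34 + 43)/131) = ((5*(3*(-5)*4))*64)*((-34 + 43)/131) = ((5*(-60))*64)*(9*(1/131)) = -300*64*(9/131) = -19200*9/131 = -172800/131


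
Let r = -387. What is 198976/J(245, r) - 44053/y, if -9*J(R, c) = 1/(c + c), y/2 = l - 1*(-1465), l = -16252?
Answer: 40991540060437/29574 ≈ 1.3861e+9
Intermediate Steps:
y = -29574 (y = 2*(-16252 - 1*(-1465)) = 2*(-16252 + 1465) = 2*(-14787) = -29574)
J(R, c) = -1/(18*c) (J(R, c) = -1/(9*(c + c)) = -1/(2*c)/9 = -1/(18*c))
198976/J(245, r) - 44053/y = 198976/((-1/18/(-387))) - 44053/(-29574) = 198976/((-1/18*(-1/387))) - 44053*(-1/29574) = 198976/(1/6966) + 44053/29574 = 198976*6966 + 44053/29574 = 1386066816 + 44053/29574 = 40991540060437/29574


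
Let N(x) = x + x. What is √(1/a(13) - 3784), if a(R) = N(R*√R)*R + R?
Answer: √(-639483 - 16626896*√13)/(13*√(1 + 26*√13)) ≈ 61.514*I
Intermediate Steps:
N(x) = 2*x
a(R) = R + 2*R^(5/2) (a(R) = (2*(R*√R))*R + R = (2*R^(3/2))*R + R = 2*R^(5/2) + R = R + 2*R^(5/2))
√(1/a(13) - 3784) = √(1/(13 + 2*13^(5/2)) - 3784) = √(1/(13 + 2*(169*√13)) - 3784) = √(1/(13 + 338*√13) - 3784) = √(-3784 + 1/(13 + 338*√13))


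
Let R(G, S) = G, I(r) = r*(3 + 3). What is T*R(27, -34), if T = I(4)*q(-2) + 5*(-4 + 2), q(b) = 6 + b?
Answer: 2322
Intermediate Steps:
I(r) = 6*r (I(r) = r*6 = 6*r)
T = 86 (T = (6*4)*(6 - 2) + 5*(-4 + 2) = 24*4 + 5*(-2) = 96 - 10 = 86)
T*R(27, -34) = 86*27 = 2322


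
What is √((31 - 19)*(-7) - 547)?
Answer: I*√631 ≈ 25.12*I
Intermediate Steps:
√((31 - 19)*(-7) - 547) = √(12*(-7) - 547) = √(-84 - 547) = √(-631) = I*√631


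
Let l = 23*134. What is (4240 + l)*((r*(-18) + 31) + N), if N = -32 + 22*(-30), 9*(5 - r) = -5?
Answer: -5572042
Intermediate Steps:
r = 50/9 (r = 5 - ⅑*(-5) = 5 + 5/9 = 50/9 ≈ 5.5556)
N = -692 (N = -32 - 660 = -692)
l = 3082
(4240 + l)*((r*(-18) + 31) + N) = (4240 + 3082)*(((50/9)*(-18) + 31) - 692) = 7322*((-100 + 31) - 692) = 7322*(-69 - 692) = 7322*(-761) = -5572042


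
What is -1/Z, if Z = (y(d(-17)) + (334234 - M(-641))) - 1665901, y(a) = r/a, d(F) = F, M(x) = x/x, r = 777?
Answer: 17/22639133 ≈ 7.5091e-7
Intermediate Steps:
M(x) = 1
y(a) = 777/a
Z = -22639133/17 (Z = (777/(-17) + (334234 - 1*1)) - 1665901 = (777*(-1/17) + (334234 - 1)) - 1665901 = (-777/17 + 334233) - 1665901 = 5681184/17 - 1665901 = -22639133/17 ≈ -1.3317e+6)
-1/Z = -1/(-22639133/17) = -1*(-17/22639133) = 17/22639133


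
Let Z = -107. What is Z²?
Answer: 11449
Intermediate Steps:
Z² = (-107)² = 11449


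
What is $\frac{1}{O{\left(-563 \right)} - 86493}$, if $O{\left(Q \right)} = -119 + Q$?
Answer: $- \frac{1}{87175} \approx -1.1471 \cdot 10^{-5}$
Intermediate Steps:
$\frac{1}{O{\left(-563 \right)} - 86493} = \frac{1}{\left(-119 - 563\right) - 86493} = \frac{1}{-682 - 86493} = \frac{1}{-87175} = - \frac{1}{87175}$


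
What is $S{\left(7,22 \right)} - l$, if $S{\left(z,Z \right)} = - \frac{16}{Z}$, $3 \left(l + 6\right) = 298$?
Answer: $- \frac{3104}{33} \approx -94.061$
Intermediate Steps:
$l = \frac{280}{3}$ ($l = -6 + \frac{1}{3} \cdot 298 = -6 + \frac{298}{3} = \frac{280}{3} \approx 93.333$)
$S{\left(7,22 \right)} - l = - \frac{16}{22} - \frac{280}{3} = \left(-16\right) \frac{1}{22} - \frac{280}{3} = - \frac{8}{11} - \frac{280}{3} = - \frac{3104}{33}$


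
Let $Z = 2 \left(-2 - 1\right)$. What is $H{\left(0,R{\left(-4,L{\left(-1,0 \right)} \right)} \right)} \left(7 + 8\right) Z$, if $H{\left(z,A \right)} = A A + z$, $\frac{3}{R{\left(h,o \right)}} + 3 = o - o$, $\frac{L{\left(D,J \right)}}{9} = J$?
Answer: $-90$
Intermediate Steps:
$L{\left(D,J \right)} = 9 J$
$R{\left(h,o \right)} = -1$ ($R{\left(h,o \right)} = \frac{3}{-3 + \left(o - o\right)} = \frac{3}{-3 + 0} = \frac{3}{-3} = 3 \left(- \frac{1}{3}\right) = -1$)
$H{\left(z,A \right)} = z + A^{2}$ ($H{\left(z,A \right)} = A^{2} + z = z + A^{2}$)
$Z = -6$ ($Z = 2 \left(-3\right) = -6$)
$H{\left(0,R{\left(-4,L{\left(-1,0 \right)} \right)} \right)} \left(7 + 8\right) Z = \left(0 + \left(-1\right)^{2}\right) \left(7 + 8\right) \left(-6\right) = \left(0 + 1\right) 15 \left(-6\right) = 1 \cdot 15 \left(-6\right) = 15 \left(-6\right) = -90$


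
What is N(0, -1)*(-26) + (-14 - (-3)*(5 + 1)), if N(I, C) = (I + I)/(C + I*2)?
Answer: 4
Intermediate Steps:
N(I, C) = 2*I/(C + 2*I) (N(I, C) = (2*I)/(C + 2*I) = 2*I/(C + 2*I))
N(0, -1)*(-26) + (-14 - (-3)*(5 + 1)) = (2*0/(-1 + 2*0))*(-26) + (-14 - (-3)*(5 + 1)) = (2*0/(-1 + 0))*(-26) + (-14 - (-3)*6) = (2*0/(-1))*(-26) + (-14 - 1*(-18)) = (2*0*(-1))*(-26) + (-14 + 18) = 0*(-26) + 4 = 0 + 4 = 4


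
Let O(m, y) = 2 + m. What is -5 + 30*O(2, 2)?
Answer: 115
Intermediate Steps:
-5 + 30*O(2, 2) = -5 + 30*(2 + 2) = -5 + 30*4 = -5 + 120 = 115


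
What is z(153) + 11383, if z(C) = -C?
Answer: 11230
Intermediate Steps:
z(153) + 11383 = -1*153 + 11383 = -153 + 11383 = 11230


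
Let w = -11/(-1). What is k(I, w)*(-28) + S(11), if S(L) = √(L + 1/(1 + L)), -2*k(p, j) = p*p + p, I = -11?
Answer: 1540 + √399/6 ≈ 1543.3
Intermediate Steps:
w = 11 (w = -11*(-1) = 11)
k(p, j) = -p/2 - p²/2 (k(p, j) = -(p*p + p)/2 = -(p² + p)/2 = -(p + p²)/2 = -p/2 - p²/2)
k(I, w)*(-28) + S(11) = -½*(-11)*(1 - 11)*(-28) + √((1 + 11*(1 + 11))/(1 + 11)) = -½*(-11)*(-10)*(-28) + √((1 + 11*12)/12) = -55*(-28) + √((1 + 132)/12) = 1540 + √((1/12)*133) = 1540 + √(133/12) = 1540 + √399/6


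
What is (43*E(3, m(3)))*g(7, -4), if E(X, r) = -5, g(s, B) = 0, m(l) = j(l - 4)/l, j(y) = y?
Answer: 0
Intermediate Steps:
m(l) = (-4 + l)/l (m(l) = (l - 4)/l = (-4 + l)/l)
(43*E(3, m(3)))*g(7, -4) = (43*(-5))*0 = -215*0 = 0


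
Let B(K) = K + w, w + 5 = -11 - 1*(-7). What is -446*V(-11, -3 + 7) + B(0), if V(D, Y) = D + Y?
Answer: 3113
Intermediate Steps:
w = -9 (w = -5 + (-11 - 1*(-7)) = -5 + (-11 + 7) = -5 - 4 = -9)
B(K) = -9 + K (B(K) = K - 9 = -9 + K)
-446*V(-11, -3 + 7) + B(0) = -446*(-11 + (-3 + 7)) + (-9 + 0) = -446*(-11 + 4) - 9 = -446*(-7) - 9 = 3122 - 9 = 3113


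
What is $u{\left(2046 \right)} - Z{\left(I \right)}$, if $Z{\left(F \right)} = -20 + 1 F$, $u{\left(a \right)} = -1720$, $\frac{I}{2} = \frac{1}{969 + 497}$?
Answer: $- \frac{1246101}{733} \approx -1700.0$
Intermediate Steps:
$I = \frac{1}{733}$ ($I = \frac{2}{969 + 497} = \frac{2}{1466} = 2 \cdot \frac{1}{1466} = \frac{1}{733} \approx 0.0013643$)
$Z{\left(F \right)} = -20 + F$
$u{\left(2046 \right)} - Z{\left(I \right)} = -1720 - \left(-20 + \frac{1}{733}\right) = -1720 - - \frac{14659}{733} = -1720 + \frac{14659}{733} = - \frac{1246101}{733}$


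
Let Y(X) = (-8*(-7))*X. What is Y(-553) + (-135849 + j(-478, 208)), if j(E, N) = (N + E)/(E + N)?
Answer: -166816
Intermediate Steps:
j(E, N) = 1 (j(E, N) = (E + N)/(E + N) = 1)
Y(X) = 56*X
Y(-553) + (-135849 + j(-478, 208)) = 56*(-553) + (-135849 + 1) = -30968 - 135848 = -166816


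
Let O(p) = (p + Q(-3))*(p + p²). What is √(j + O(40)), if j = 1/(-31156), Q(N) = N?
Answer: √14725463409331/15578 ≈ 246.33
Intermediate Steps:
j = -1/31156 ≈ -3.2097e-5
O(p) = (-3 + p)*(p + p²) (O(p) = (p - 3)*(p + p²) = (-3 + p)*(p + p²))
√(j + O(40)) = √(-1/31156 + 40*(-3 + 40² - 2*40)) = √(-1/31156 + 40*(-3 + 1600 - 80)) = √(-1/31156 + 40*1517) = √(-1/31156 + 60680) = √(1890546079/31156) = √14725463409331/15578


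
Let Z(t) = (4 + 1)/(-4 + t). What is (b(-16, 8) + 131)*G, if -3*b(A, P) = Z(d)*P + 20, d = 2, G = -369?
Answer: -48339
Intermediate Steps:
Z(t) = 5/(-4 + t)
b(A, P) = -20/3 + 5*P/6 (b(A, P) = -((5/(-4 + 2))*P + 20)/3 = -((5/(-2))*P + 20)/3 = -((5*(-1/2))*P + 20)/3 = -(-5*P/2 + 20)/3 = -(20 - 5*P/2)/3 = -20/3 + 5*P/6)
(b(-16, 8) + 131)*G = ((-20/3 + (5/6)*8) + 131)*(-369) = ((-20/3 + 20/3) + 131)*(-369) = (0 + 131)*(-369) = 131*(-369) = -48339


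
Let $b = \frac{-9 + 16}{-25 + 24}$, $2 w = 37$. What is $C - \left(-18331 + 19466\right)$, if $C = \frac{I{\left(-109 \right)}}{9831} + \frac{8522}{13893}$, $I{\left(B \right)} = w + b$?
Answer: $- \frac{103291149769}{91054722} \approx -1134.4$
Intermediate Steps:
$w = \frac{37}{2}$ ($w = \frac{1}{2} \cdot 37 = \frac{37}{2} \approx 18.5$)
$b = -7$ ($b = \frac{7}{-1} = 7 \left(-1\right) = -7$)
$I{\left(B \right)} = \frac{23}{2}$ ($I{\left(B \right)} = \frac{37}{2} - 7 = \frac{23}{2}$)
$C = \frac{55959701}{91054722}$ ($C = \frac{23}{2 \cdot 9831} + \frac{8522}{13893} = \frac{23}{2} \cdot \frac{1}{9831} + 8522 \cdot \frac{1}{13893} = \frac{23}{19662} + \frac{8522}{13893} = \frac{55959701}{91054722} \approx 0.61457$)
$C - \left(-18331 + 19466\right) = \frac{55959701}{91054722} - \left(-18331 + 19466\right) = \frac{55959701}{91054722} - 1135 = - \frac{103291149769}{91054722}$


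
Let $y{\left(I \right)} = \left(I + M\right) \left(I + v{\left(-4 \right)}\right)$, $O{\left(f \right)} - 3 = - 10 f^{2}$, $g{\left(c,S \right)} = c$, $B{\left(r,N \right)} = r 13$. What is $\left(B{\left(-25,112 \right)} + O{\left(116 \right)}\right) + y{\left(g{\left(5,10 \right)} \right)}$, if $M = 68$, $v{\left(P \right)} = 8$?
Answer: $-133933$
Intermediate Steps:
$B{\left(r,N \right)} = 13 r$
$O{\left(f \right)} = 3 - 10 f^{2}$
$y{\left(I \right)} = \left(8 + I\right) \left(68 + I\right)$ ($y{\left(I \right)} = \left(I + 68\right) \left(I + 8\right) = \left(68 + I\right) \left(8 + I\right) = \left(8 + I\right) \left(68 + I\right)$)
$\left(B{\left(-25,112 \right)} + O{\left(116 \right)}\right) + y{\left(g{\left(5,10 \right)} \right)} = \left(13 \left(-25\right) + \left(3 - 10 \cdot 116^{2}\right)\right) + \left(544 + 5^{2} + 76 \cdot 5\right) = \left(-325 + \left(3 - 134560\right)\right) + \left(544 + 25 + 380\right) = \left(-325 + \left(3 - 134560\right)\right) + 949 = \left(-325 - 134557\right) + 949 = -134882 + 949 = -133933$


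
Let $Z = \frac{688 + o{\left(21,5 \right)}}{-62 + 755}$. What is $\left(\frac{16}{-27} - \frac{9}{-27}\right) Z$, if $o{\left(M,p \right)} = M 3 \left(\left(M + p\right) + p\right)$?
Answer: $- \frac{2641}{2673} \approx -0.98803$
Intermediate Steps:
$o{\left(M,p \right)} = 3 M \left(M + 2 p\right)$
$Z = \frac{2641}{693}$ ($Z = \frac{688 + 3 \cdot 21 \left(21 + 2 \cdot 5\right)}{-62 + 755} = \frac{688 + 3 \cdot 21 \left(21 + 10\right)}{693} = \left(688 + 3 \cdot 21 \cdot 31\right) \frac{1}{693} = \left(688 + 1953\right) \frac{1}{693} = 2641 \cdot \frac{1}{693} = \frac{2641}{693} \approx 3.811$)
$\left(\frac{16}{-27} - \frac{9}{-27}\right) Z = \left(\frac{16}{-27} - \frac{9}{-27}\right) \frac{2641}{693} = \left(16 \left(- \frac{1}{27}\right) - - \frac{1}{3}\right) \frac{2641}{693} = \left(- \frac{16}{27} + \frac{1}{3}\right) \frac{2641}{693} = \left(- \frac{7}{27}\right) \frac{2641}{693} = - \frac{2641}{2673}$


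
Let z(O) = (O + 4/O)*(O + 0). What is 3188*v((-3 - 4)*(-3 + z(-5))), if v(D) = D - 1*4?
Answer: -592968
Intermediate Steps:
z(O) = O*(O + 4/O) (z(O) = (O + 4/O)*O = O*(O + 4/O))
v(D) = -4 + D (v(D) = D - 4 = -4 + D)
3188*v((-3 - 4)*(-3 + z(-5))) = 3188*(-4 + (-3 - 4)*(-3 + (4 + (-5)²))) = 3188*(-4 - 7*(-3 + (4 + 25))) = 3188*(-4 - 7*(-3 + 29)) = 3188*(-4 - 7*26) = 3188*(-4 - 182) = 3188*(-186) = -592968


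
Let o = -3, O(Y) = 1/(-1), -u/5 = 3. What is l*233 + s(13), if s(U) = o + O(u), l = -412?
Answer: -96000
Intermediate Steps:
u = -15 (u = -5*3 = -15)
O(Y) = -1
s(U) = -4 (s(U) = -3 - 1 = -4)
l*233 + s(13) = -412*233 - 4 = -95996 - 4 = -96000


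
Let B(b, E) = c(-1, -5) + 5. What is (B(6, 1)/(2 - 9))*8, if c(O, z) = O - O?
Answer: -40/7 ≈ -5.7143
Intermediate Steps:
c(O, z) = 0
B(b, E) = 5 (B(b, E) = 0 + 5 = 5)
(B(6, 1)/(2 - 9))*8 = (5/(2 - 9))*8 = (5/(-7))*8 = (5*(-1/7))*8 = -5/7*8 = -40/7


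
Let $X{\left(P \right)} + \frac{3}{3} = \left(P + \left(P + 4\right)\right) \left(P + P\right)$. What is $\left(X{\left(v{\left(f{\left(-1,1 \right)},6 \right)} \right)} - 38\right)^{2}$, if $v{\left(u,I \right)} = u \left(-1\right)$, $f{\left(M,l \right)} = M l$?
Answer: $729$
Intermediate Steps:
$v{\left(u,I \right)} = - u$
$X{\left(P \right)} = -1 + 2 P \left(4 + 2 P\right)$ ($X{\left(P \right)} = -1 + \left(P + \left(P + 4\right)\right) \left(P + P\right) = -1 + \left(P + \left(4 + P\right)\right) 2 P = -1 + \left(4 + 2 P\right) 2 P = -1 + 2 P \left(4 + 2 P\right)$)
$\left(X{\left(v{\left(f{\left(-1,1 \right)},6 \right)} \right)} - 38\right)^{2} = \left(\left(-1 + 4 \left(- \left(-1\right) 1\right)^{2} + 8 \left(- \left(-1\right) 1\right)\right) - 38\right)^{2} = \left(\left(-1 + 4 \left(\left(-1\right) \left(-1\right)\right)^{2} + 8 \left(\left(-1\right) \left(-1\right)\right)\right) - 38\right)^{2} = \left(\left(-1 + 4 \cdot 1^{2} + 8 \cdot 1\right) - 38\right)^{2} = \left(\left(-1 + 4 \cdot 1 + 8\right) - 38\right)^{2} = \left(\left(-1 + 4 + 8\right) - 38\right)^{2} = \left(11 - 38\right)^{2} = \left(-27\right)^{2} = 729$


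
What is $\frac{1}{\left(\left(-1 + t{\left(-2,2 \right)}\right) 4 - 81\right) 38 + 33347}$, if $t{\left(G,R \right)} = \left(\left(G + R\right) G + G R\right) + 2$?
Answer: $\frac{1}{29813} \approx 3.3542 \cdot 10^{-5}$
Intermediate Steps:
$t{\left(G,R \right)} = 2 + G R + G \left(G + R\right)$ ($t{\left(G,R \right)} = \left(G \left(G + R\right) + G R\right) + 2 = \left(G R + G \left(G + R\right)\right) + 2 = 2 + G R + G \left(G + R\right)$)
$\frac{1}{\left(\left(-1 + t{\left(-2,2 \right)}\right) 4 - 81\right) 38 + 33347} = \frac{1}{\left(\left(-1 + \left(2 + \left(-2\right)^{2} + 2 \left(-2\right) 2\right)\right) 4 - 81\right) 38 + 33347} = \frac{1}{\left(\left(-1 + \left(2 + 4 - 8\right)\right) 4 - 81\right) 38 + 33347} = \frac{1}{\left(\left(-1 - 2\right) 4 - 81\right) 38 + 33347} = \frac{1}{\left(\left(-3\right) 4 - 81\right) 38 + 33347} = \frac{1}{\left(-12 - 81\right) 38 + 33347} = \frac{1}{\left(-93\right) 38 + 33347} = \frac{1}{-3534 + 33347} = \frac{1}{29813}$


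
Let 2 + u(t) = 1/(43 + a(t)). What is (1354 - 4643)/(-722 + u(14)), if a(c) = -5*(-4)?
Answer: 207207/45611 ≈ 4.5429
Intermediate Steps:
a(c) = 20
u(t) = -125/63 (u(t) = -2 + 1/(43 + 20) = -2 + 1/63 = -125/63)
(1354 - 4643)/(-722 + u(14)) = (1354 - 4643)/(-722 - 125/63) = -3289/(-45611/63) = -3289*(-63/45611) = 207207/45611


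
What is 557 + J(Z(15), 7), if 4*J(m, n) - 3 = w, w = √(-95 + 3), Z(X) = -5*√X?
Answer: 2231/4 + I*√23/2 ≈ 557.75 + 2.3979*I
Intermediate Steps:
w = 2*I*√23 (w = √(-92) = 2*I*√23 ≈ 9.5917*I)
J(m, n) = ¾ + I*√23/2 (J(m, n) = ¾ + (2*I*√23)/4 = ¾ + I*√23/2)
557 + J(Z(15), 7) = 557 + (¾ + I*√23/2) = 2231/4 + I*√23/2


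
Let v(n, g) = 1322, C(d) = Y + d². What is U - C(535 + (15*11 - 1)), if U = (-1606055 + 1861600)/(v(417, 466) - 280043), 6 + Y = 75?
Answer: -136202846615/278721 ≈ -4.8867e+5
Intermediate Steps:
Y = 69 (Y = -6 + 75 = 69)
C(d) = 69 + d²
U = -255545/278721 (U = (-1606055 + 1861600)/(1322 - 280043) = 255545/(-278721) = 255545*(-1/278721) = -255545/278721 ≈ -0.91685)
U - C(535 + (15*11 - 1)) = -255545/278721 - (69 + (535 + (15*11 - 1))²) = -255545/278721 - (69 + (535 + (165 - 1))²) = -255545/278721 - (69 + (535 + 164)²) = -255545/278721 - (69 + 699²) = -255545/278721 - (69 + 488601) = -255545/278721 - 1*488670 = -255545/278721 - 488670 = -136202846615/278721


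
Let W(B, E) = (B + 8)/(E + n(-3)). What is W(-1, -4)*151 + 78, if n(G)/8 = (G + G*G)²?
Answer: 23209/284 ≈ 81.722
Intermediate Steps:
n(G) = 8*(G + G²)² (n(G) = 8*(G + G*G)² = 8*(G + G²)²)
W(B, E) = (8 + B)/(288 + E) (W(B, E) = (B + 8)/(E + 8*(-3)²*(1 - 3)²) = (8 + B)/(E + 8*9*(-2)²) = (8 + B)/(E + 8*9*4) = (8 + B)/(E + 288) = (8 + B)/(288 + E))
W(-1, -4)*151 + 78 = ((8 - 1)/(288 - 4))*151 + 78 = (7/284)*151 + 78 = 1057/284 + 78 = 23209/284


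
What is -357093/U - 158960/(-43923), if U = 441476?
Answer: 54492429121/19390950348 ≈ 2.8102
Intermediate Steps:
-357093/U - 158960/(-43923) = -357093/441476 - 158960/(-43923) = -357093*1/441476 - 158960*(-1/43923) = -357093/441476 + 158960/43923 = 54492429121/19390950348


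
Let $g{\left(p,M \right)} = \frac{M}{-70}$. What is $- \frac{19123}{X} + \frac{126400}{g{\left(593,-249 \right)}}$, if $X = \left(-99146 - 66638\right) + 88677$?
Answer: $\frac{8219849369}{231321} \approx 35534.0$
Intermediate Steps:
$g{\left(p,M \right)} = - \frac{M}{70}$ ($g{\left(p,M \right)} = M \left(- \frac{1}{70}\right) = - \frac{M}{70}$)
$X = -77107$ ($X = -165784 + 88677 = -77107$)
$- \frac{19123}{X} + \frac{126400}{g{\left(593,-249 \right)}} = - \frac{19123}{-77107} + \frac{126400}{\left(- \frac{1}{70}\right) \left(-249\right)} = \left(-19123\right) \left(- \frac{1}{77107}\right) + \frac{126400}{\frac{249}{70}} = \frac{19123}{77107} + 126400 \cdot \frac{70}{249} = \frac{19123}{77107} + \frac{8848000}{249} = \frac{8219849369}{231321}$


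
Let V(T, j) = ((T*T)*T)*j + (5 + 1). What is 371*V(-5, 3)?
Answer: -136899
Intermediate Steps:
V(T, j) = 6 + j*T**3 (V(T, j) = (T**2*T)*j + 6 = T**3*j + 6 = j*T**3 + 6 = 6 + j*T**3)
371*V(-5, 3) = 371*(6 + 3*(-5)**3) = 371*(6 + 3*(-125)) = 371*(6 - 375) = 371*(-369) = -136899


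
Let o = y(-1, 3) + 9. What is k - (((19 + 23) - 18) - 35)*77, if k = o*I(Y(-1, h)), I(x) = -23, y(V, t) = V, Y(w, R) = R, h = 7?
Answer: 663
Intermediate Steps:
o = 8 (o = -1 + 9 = 8)
k = -184 (k = 8*(-23) = -184)
k - (((19 + 23) - 18) - 35)*77 = -184 - (((19 + 23) - 18) - 35)*77 = -184 - ((42 - 18) - 35)*77 = -184 - (24 - 35)*77 = -184 - (-11)*77 = -184 - 1*(-847) = -184 + 847 = 663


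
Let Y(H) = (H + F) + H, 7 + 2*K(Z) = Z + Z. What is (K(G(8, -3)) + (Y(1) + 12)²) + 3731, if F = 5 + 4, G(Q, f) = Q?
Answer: 8529/2 ≈ 4264.5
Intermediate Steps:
F = 9
K(Z) = -7/2 + Z (K(Z) = -7/2 + (Z + Z)/2 = -7/2 + (2*Z)/2 = -7/2 + Z)
Y(H) = 9 + 2*H (Y(H) = (H + 9) + H = (9 + H) + H = 9 + 2*H)
(K(G(8, -3)) + (Y(1) + 12)²) + 3731 = ((-7/2 + 8) + ((9 + 2*1) + 12)²) + 3731 = (9/2 + ((9 + 2) + 12)²) + 3731 = (9/2 + (11 + 12)²) + 3731 = (9/2 + 23²) + 3731 = (9/2 + 529) + 3731 = 1067/2 + 3731 = 8529/2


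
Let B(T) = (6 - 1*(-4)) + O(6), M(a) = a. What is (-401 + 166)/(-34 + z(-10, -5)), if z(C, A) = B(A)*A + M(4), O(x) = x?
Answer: 47/22 ≈ 2.1364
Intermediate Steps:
B(T) = 16 (B(T) = (6 - 1*(-4)) + 6 = (6 + 4) + 6 = 10 + 6 = 16)
z(C, A) = 4 + 16*A (z(C, A) = 16*A + 4 = 4 + 16*A)
(-401 + 166)/(-34 + z(-10, -5)) = (-401 + 166)/(-34 + (4 + 16*(-5))) = -235/(-34 + (4 - 80)) = -235/(-34 - 76) = -235/(-110) = -235*(-1/110) = 47/22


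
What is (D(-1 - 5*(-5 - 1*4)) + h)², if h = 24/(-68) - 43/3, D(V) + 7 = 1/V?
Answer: 2363223769/5035536 ≈ 469.31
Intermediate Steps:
D(V) = -7 + 1/V
h = -749/51 (h = 24*(-1/68) - 43*⅓ = -6/17 - 43/3 = -749/51 ≈ -14.686)
(D(-1 - 5*(-5 - 1*4)) + h)² = ((-7 + 1/(-1 - 5*(-5 - 1*4))) - 749/51)² = ((-7 + 1/(-1 - 5*(-5 - 4))) - 749/51)² = ((-7 + 1/(-1 - 5*(-9))) - 749/51)² = ((-7 + 1/(-1 + 45)) - 749/51)² = ((-7 + 1/44) - 749/51)² = (-307/44 - 749/51)² = (-48613/2244)² = 2363223769/5035536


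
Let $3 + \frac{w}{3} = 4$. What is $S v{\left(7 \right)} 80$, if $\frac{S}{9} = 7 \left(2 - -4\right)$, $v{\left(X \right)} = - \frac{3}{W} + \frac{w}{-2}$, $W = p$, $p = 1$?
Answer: $-136080$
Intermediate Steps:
$W = 1$
$w = 3$ ($w = -9 + 3 \cdot 4 = -9 + 12 = 3$)
$v{\left(X \right)} = - \frac{9}{2}$ ($v{\left(X \right)} = - \frac{3}{1} + \frac{3}{-2} = \left(-3\right) 1 + 3 \left(- \frac{1}{2}\right) = -3 - \frac{3}{2} = - \frac{9}{2}$)
$S = 378$ ($S = 9 \cdot 7 \left(2 - -4\right) = 9 \cdot 7 \left(2 + 4\right) = 9 \cdot 7 \cdot 6 = 9 \cdot 42 = 378$)
$S v{\left(7 \right)} 80 = 378 \left(- \frac{9}{2}\right) 80 = \left(-1701\right) 80 = -136080$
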